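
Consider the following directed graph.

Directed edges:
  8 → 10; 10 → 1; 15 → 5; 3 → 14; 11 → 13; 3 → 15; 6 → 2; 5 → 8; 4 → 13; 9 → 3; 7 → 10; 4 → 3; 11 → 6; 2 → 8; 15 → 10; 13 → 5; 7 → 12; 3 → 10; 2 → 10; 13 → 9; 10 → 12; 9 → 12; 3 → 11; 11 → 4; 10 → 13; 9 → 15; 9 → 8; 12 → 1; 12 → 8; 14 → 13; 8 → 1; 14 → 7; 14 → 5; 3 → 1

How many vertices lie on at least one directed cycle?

14

A vertex is on a directed cycle iff it belongs to a strongly connected component of size ≥ 2 (or has a self-loop).
The vertices on cycles are {2, 3, 4, 5, 6, 7, 8, 9, 10, 11, 12, 13, 14, 15} — 14 in total.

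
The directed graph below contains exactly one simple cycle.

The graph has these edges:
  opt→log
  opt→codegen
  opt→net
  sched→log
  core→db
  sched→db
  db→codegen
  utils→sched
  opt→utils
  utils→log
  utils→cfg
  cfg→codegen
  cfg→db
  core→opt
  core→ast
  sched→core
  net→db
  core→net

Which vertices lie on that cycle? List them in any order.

DFS with gray/black marking from sched:
sched gray
  core gray
    net gray
      db gray
        codegen gray
        codegen black
      db black
    net black
    opt gray
      opt→net: net black — skip
      log gray
      log black
      opt→codegen: codegen black — skip
      utils gray
        cfg gray
          cfg→codegen: codegen black — skip
          cfg→db: db black — skip
        cfg black
        utils→sched: sched is gray → back edge
Back edge closes the cycle sched → core → opt → utils → sched; its vertices are {opt, core, sched, utils}.

opt, core, sched, utils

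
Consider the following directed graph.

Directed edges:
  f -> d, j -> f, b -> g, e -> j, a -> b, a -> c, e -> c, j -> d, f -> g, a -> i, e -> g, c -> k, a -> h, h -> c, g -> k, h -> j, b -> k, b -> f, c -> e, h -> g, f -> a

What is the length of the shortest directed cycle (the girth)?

For each vertex v, BFS finds the shortest path from v back to v.
The shortest such closed walk is c → e → c, length 2.

2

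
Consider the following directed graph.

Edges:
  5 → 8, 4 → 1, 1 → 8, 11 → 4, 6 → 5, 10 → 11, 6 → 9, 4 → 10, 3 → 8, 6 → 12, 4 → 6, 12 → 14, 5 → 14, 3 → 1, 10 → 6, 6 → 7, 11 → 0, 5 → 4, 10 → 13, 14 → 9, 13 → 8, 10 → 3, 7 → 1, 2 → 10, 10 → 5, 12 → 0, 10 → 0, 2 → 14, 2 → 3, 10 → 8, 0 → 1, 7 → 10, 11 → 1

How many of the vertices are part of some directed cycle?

A vertex is on a directed cycle iff it belongs to a strongly connected component of size ≥ 2 (or has a self-loop).
The vertices on cycles are {4, 5, 6, 7, 10, 11} — 6 in total.

6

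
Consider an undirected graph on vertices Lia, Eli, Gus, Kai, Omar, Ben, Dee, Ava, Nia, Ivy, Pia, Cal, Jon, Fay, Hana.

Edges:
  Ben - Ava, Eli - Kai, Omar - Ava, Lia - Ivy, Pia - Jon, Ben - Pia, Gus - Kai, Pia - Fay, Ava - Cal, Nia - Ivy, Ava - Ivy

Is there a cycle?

No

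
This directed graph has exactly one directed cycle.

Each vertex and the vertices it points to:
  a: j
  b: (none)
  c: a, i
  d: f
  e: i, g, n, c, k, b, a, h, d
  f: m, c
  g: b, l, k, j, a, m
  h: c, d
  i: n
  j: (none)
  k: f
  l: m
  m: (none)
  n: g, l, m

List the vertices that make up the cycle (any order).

c, f, g, i, k, n

DFS with gray/black marking from n:
n gray
  g gray
    b gray
    b black
    l gray
      m gray
      m black
    l black
    k gray
      f gray
        f→m: m black — skip
        c gray
          a gray
            j gray
            j black
          a black
          i gray
            i→n: n is gray → back edge
Back edge closes the cycle n → g → k → f → c → i → n; its vertices are {c, f, g, i, k, n}.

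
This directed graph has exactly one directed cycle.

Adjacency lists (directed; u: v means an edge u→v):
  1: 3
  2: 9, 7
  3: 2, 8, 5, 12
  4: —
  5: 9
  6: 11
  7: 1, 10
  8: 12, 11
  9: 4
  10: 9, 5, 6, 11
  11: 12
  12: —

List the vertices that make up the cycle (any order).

DFS with gray/black marking from 7:
7 gray
  1 gray
    3 gray
      2 gray
        9 gray
          4 gray
          4 black
        9 black
        2→7: 7 is gray → back edge
Back edge closes the cycle 7 → 1 → 3 → 2 → 7; its vertices are {1, 2, 3, 7}.

1, 2, 3, 7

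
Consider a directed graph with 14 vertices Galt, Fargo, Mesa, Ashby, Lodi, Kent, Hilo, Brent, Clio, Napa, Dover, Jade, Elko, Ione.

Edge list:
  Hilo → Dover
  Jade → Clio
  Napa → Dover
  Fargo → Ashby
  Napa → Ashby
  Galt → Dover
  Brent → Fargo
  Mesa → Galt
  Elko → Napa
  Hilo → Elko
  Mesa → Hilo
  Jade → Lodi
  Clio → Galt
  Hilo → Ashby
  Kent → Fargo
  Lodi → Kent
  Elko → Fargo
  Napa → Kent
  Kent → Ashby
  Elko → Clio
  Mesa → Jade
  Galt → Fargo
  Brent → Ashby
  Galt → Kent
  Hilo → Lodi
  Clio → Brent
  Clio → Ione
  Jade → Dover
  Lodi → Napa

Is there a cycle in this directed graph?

No

DFS with white/gray/black marking, starting from Ione:
Ione gray
Ione black
Galt gray
  Kent gray
    Ashby gray
    Ashby black
    Fargo gray
      Fargo→Ashby: Ashby black — skip
    Fargo black
  Kent black
  Dover gray
  Dover black
  Galt→Fargo: Fargo black — skip
Galt black
Mesa gray
  Hilo gray
    Lodi gray
      Napa gray
        Napa→Dover: Dover black — skip
        Napa→Kent: Kent black — skip
        Napa→Ashby: Ashby black — skip
      Napa black
      Lodi→Kent: Kent black — skip
    Lodi black
    Hilo→Dover: Dover black — skip
    Hilo→Ashby: Ashby black — skip
    Elko gray
      Elko→Fargo: Fargo black — skip
      Clio gray
        Clio→Ione: Ione black — skip
        Brent gray
          Brent→Ashby: Ashby black — skip
          Brent→Fargo: Fargo black — skip
        Brent black
        Clio→Galt: Galt black — skip
      Clio black
      Elko→Napa: Napa black — skip
    Elko black
  Hilo black
  Jade gray
    Jade→Dover: Dover black — skip
    Jade→Clio: Clio black — skip
    Jade→Lodi: Lodi black — skip
  Jade black
  Mesa→Galt: Galt black — skip
Mesa black
Every edge goes to a white or black vertex — no back edge, so the graph is acyclic.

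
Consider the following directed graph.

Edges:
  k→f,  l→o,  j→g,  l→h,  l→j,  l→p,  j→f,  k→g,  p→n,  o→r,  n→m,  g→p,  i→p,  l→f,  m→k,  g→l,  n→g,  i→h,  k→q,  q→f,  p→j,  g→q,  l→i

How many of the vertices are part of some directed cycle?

8

A vertex is on a directed cycle iff it belongs to a strongly connected component of size ≥ 2 (or has a self-loop).
The vertices on cycles are {g, i, j, k, l, m, n, p} — 8 in total.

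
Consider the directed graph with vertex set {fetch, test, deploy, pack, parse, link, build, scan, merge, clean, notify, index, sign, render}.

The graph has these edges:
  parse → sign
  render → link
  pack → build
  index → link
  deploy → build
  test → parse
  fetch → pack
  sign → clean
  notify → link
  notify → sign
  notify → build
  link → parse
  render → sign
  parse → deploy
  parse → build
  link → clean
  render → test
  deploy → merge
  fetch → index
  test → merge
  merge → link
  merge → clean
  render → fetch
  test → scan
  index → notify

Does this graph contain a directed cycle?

Yes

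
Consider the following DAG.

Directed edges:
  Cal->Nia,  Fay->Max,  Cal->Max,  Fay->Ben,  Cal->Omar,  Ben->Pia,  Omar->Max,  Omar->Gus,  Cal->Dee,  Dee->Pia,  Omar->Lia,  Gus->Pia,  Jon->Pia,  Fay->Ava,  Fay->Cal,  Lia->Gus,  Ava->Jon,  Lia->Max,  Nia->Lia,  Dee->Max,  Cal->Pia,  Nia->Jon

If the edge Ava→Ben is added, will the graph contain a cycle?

Adding Ava→Ben creates a cycle iff Ben can already reach Ava.
Explore from Ben: no path reaches Ava. The graph stays acyclic.

No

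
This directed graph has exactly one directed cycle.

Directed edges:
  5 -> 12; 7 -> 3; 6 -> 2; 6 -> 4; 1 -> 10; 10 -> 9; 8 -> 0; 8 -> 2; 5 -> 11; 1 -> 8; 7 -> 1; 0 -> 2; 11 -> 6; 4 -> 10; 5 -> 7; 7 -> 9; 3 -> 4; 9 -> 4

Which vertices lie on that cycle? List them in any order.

DFS with gray/black marking from 9:
9 gray
  4 gray
    10 gray
      10→9: 9 is gray → back edge
Back edge closes the cycle 9 → 4 → 10 → 9; its vertices are {4, 9, 10}.

4, 9, 10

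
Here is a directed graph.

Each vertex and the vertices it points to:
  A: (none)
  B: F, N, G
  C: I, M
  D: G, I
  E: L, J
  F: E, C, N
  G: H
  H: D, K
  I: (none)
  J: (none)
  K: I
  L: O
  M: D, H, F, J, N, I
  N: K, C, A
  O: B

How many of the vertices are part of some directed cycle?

A vertex is on a directed cycle iff it belongs to a strongly connected component of size ≥ 2 (or has a self-loop).
The vertices on cycles are {B, C, D, E, F, G, H, L, M, N, O} — 11 in total.

11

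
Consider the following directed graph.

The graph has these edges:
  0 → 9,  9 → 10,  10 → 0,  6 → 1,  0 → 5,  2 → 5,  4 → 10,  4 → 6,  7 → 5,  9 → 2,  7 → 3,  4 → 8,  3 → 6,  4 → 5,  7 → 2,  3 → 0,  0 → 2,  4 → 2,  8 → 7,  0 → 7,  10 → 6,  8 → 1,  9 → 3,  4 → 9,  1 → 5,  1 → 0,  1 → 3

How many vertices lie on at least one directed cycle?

7

A vertex is on a directed cycle iff it belongs to a strongly connected component of size ≥ 2 (or has a self-loop).
The vertices on cycles are {0, 1, 3, 6, 7, 9, 10} — 7 in total.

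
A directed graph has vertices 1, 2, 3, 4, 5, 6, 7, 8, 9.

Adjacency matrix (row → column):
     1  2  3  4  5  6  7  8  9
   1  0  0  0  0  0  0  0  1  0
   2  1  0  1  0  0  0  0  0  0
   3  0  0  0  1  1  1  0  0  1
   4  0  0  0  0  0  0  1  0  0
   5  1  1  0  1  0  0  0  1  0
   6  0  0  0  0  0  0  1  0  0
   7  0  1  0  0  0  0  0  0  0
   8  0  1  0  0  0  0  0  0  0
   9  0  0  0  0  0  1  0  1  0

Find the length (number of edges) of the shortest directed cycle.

3

For each vertex v, BFS finds the shortest path from v back to v.
The shortest such closed walk is 3 → 5 → 2 → 3, length 3.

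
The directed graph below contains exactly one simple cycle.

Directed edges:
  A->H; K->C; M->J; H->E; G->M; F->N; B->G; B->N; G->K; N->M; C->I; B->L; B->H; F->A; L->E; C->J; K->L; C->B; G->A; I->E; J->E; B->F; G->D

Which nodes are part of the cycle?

B, C, G, K

DFS with gray/black marking from C:
C gray
  B gray
    F gray
      A gray
        H gray
          E gray
          E black
        H black
      A black
      N gray
        M gray
          J gray
            J→E: E black — skip
          J black
        M black
      N black
    F black
    B→H: H black — skip
    G gray
      G→M: M black — skip
      G→A: A black — skip
      D gray
      D black
      K gray
        K→C: C is gray → back edge
Back edge closes the cycle C → B → G → K → C; its vertices are {B, C, G, K}.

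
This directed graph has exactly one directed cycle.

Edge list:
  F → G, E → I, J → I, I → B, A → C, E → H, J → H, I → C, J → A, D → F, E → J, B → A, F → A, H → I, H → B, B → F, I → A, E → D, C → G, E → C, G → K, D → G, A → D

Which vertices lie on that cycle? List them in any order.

DFS with gray/black marking from F:
F gray
  G gray
    K gray
    K black
  G black
  A gray
    C gray
      C→G: G black — skip
    C black
    D gray
      D→F: F is gray → back edge
Back edge closes the cycle F → A → D → F; its vertices are {A, D, F}.

A, D, F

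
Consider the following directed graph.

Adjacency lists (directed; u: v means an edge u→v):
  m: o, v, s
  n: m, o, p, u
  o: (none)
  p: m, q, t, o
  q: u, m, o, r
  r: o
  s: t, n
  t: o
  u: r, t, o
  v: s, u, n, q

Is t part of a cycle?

t lies on a cycle iff there is a path from t back to itself.
Exploring from t, it never reaches itself; equivalently, its strongly connected component is a singleton.

No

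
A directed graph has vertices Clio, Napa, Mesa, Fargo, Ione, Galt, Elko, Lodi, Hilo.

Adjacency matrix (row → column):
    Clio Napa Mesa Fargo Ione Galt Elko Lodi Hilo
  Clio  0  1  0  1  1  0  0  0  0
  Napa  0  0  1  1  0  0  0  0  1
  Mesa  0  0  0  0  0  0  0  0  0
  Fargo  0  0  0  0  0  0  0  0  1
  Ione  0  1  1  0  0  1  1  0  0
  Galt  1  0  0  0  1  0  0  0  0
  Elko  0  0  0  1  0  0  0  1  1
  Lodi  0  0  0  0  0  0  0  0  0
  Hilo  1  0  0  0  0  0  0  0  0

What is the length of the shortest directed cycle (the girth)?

For each vertex v, BFS finds the shortest path from v back to v.
The shortest such closed walk is Ione → Galt → Ione, length 2.

2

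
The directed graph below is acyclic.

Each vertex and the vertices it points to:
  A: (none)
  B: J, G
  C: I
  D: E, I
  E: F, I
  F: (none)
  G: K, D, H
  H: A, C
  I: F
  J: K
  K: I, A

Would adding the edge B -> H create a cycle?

Adding B→H creates a cycle iff H can already reach B.
Explore from H: no path reaches B. The graph stays acyclic.

No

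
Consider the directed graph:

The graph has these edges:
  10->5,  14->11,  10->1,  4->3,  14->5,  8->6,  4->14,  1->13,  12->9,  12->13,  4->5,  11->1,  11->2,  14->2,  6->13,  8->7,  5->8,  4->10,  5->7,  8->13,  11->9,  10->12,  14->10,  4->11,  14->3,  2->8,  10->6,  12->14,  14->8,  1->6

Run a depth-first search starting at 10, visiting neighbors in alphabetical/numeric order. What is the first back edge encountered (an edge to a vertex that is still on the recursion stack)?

DFS from 10 (visiting neighbors in alphabetical/numeric order); mark gray on enter, black on exit:
10 gray
  1 gray
    6 gray
      13 gray
      13 black
    6 black
    1→13: 13 black — skip
  1 black
  5 gray
    7 gray
    7 black
    8 gray
      8→6: 6 black — skip
      8→7: 7 black — skip
      8→13: 13 black — skip
    8 black
  5 black
  10→6: 6 black — skip
  12 gray
    9 gray
    9 black
    12→13: 13 black — skip
    14 gray
      2 gray
        2→8: 8 black — skip
      2 black
      3 gray
      3 black
      14→5: 5 black — skip
      14→8: 8 black — skip
      14→10: 10 is gray → back edge
First back edge: 14 → 10.

14->10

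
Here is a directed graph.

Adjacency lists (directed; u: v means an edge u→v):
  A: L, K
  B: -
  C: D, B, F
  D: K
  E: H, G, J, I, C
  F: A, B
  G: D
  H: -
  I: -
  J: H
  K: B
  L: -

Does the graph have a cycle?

No

DFS with white/gray/black marking, starting from C:
C gray
  D gray
    K gray
      B gray
      B black
    K black
  D black
  C→B: B black — skip
  F gray
    A gray
      L gray
      L black
      A→K: K black — skip
    A black
    F→B: B black — skip
  F black
C black
E gray
  H gray
  H black
  G gray
    G→D: D black — skip
  G black
  J gray
    J→H: H black — skip
  J black
  I gray
  I black
  E→C: C black — skip
E black
Every edge goes to a white or black vertex — no back edge, so the graph is acyclic.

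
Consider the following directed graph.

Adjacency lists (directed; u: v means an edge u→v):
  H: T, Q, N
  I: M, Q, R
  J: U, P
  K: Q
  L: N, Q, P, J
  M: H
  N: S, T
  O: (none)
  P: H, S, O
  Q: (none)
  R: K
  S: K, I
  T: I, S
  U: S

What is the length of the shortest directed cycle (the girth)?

4

For each vertex v, BFS finds the shortest path from v back to v.
The shortest such closed walk is T → I → M → H → T, length 4.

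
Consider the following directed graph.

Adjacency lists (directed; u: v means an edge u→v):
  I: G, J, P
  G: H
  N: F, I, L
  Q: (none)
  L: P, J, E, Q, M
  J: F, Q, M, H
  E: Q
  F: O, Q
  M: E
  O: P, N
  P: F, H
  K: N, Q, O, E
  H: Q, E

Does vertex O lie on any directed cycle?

Yes

O is on a cycle iff O can reach itself via ≥1 edge.
O → P → F → O — yes.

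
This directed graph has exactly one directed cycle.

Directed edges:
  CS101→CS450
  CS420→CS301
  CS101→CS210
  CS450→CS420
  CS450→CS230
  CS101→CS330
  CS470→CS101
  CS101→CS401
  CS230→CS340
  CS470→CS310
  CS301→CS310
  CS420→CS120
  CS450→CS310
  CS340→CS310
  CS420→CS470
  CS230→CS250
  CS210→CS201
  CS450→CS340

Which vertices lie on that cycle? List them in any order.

CS101, CS420, CS450, CS470

DFS with gray/black marking from CS101:
CS101 gray
  CS210 gray
    CS201 gray
    CS201 black
  CS210 black
  CS401 gray
  CS401 black
  CS330 gray
  CS330 black
  CS450 gray
    CS310 gray
    CS310 black
    CS230 gray
      CS250 gray
      CS250 black
      CS340 gray
        CS340→CS310: CS310 black — skip
      CS340 black
    CS230 black
    CS450→CS340: CS340 black — skip
    CS420 gray
      CS120 gray
      CS120 black
      CS301 gray
        CS301→CS310: CS310 black — skip
      CS301 black
      CS470 gray
        CS470→CS101: CS101 is gray → back edge
Back edge closes the cycle CS101 → CS450 → CS420 → CS470 → CS101; its vertices are {CS101, CS420, CS450, CS470}.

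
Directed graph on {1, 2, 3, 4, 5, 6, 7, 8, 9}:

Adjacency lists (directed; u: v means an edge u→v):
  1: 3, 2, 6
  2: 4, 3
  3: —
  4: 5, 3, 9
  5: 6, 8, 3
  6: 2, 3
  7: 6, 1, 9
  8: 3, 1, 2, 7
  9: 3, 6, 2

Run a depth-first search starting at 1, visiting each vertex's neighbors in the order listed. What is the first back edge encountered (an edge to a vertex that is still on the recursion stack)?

DFS from 1 (visiting each vertex's neighbors in the order listed); mark gray on enter, black on exit:
1 gray
  3 gray
  3 black
  2 gray
    4 gray
      5 gray
        6 gray
          6→2: 2 is gray → back edge
First back edge: 6 → 2.

6→2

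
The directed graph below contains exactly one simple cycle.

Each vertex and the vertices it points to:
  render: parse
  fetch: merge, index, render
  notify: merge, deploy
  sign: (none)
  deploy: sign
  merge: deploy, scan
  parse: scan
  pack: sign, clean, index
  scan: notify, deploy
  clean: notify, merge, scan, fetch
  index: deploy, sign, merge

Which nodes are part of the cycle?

scan, merge, notify

DFS with gray/black marking from notify:
notify gray
  merge gray
    deploy gray
      sign gray
      sign black
    deploy black
    scan gray
      scan→notify: notify is gray → back edge
Back edge closes the cycle notify → merge → scan → notify; its vertices are {scan, merge, notify}.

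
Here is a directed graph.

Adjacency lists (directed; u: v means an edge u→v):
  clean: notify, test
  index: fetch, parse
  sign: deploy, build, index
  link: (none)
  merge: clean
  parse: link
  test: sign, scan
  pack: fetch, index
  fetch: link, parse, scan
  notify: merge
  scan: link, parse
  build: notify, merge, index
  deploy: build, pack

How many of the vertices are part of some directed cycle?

7

A vertex is on a directed cycle iff it belongs to a strongly connected component of size ≥ 2 (or has a self-loop).
The vertices on cycles are {sign, test, build, clean, merge, deploy, notify} — 7 in total.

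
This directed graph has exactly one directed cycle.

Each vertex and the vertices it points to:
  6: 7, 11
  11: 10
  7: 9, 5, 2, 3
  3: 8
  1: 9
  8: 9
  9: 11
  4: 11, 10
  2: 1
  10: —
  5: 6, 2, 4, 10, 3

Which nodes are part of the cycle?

5, 6, 7

DFS with gray/black marking from 7:
7 gray
  9 gray
    11 gray
      10 gray
      10 black
    11 black
  9 black
  5 gray
    6 gray
      6→7: 7 is gray → back edge
Back edge closes the cycle 7 → 5 → 6 → 7; its vertices are {5, 6, 7}.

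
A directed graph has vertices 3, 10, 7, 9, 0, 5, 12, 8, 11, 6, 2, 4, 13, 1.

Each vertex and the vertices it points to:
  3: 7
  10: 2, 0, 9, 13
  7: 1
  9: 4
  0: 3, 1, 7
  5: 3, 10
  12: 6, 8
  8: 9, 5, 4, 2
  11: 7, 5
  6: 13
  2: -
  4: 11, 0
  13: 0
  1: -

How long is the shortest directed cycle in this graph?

For each vertex v, BFS finds the shortest path from v back to v.
The shortest such closed walk is 4 → 11 → 5 → 10 → 9 → 4, length 5.

5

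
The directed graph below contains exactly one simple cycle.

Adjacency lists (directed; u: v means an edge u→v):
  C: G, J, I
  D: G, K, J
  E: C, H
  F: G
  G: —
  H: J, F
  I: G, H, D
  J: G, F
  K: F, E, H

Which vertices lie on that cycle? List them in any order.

C, D, E, I, K

DFS with gray/black marking from I:
I gray
  G gray
  G black
  H gray
    J gray
      J→G: G black — skip
      F gray
        F→G: G black — skip
      F black
    J black
    H→F: F black — skip
  H black
  D gray
    D→G: G black — skip
    K gray
      K→F: F black — skip
      E gray
        C gray
          C→G: G black — skip
          C→J: J black — skip
          C→I: I is gray → back edge
Back edge closes the cycle I → D → K → E → C → I; its vertices are {C, D, E, I, K}.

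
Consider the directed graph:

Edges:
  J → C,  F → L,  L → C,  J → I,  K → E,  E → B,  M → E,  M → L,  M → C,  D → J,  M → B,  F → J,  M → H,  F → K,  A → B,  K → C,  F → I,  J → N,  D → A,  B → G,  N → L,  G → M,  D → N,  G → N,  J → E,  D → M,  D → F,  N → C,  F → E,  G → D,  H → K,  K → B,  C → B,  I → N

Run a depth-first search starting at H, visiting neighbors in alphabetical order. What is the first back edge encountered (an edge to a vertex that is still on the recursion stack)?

DFS from H (visiting neighbors in alphabetical order); mark gray on enter, black on exit:
H gray
  K gray
    B gray
      G gray
        D gray
          A gray
            A→B: B is gray → back edge
First back edge: A → B.

A->B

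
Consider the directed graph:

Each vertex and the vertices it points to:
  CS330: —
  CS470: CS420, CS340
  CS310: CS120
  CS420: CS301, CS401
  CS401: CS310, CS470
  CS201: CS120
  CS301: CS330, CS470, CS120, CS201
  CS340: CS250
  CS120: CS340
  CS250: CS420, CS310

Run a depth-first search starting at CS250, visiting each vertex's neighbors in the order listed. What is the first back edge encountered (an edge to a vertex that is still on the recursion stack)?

DFS from CS250 (visiting each vertex's neighbors in the order listed); mark gray on enter, black on exit:
CS250 gray
  CS420 gray
    CS301 gray
      CS330 gray
      CS330 black
      CS470 gray
        CS470→CS420: CS420 is gray → back edge
First back edge: CS470 → CS420.

CS470→CS420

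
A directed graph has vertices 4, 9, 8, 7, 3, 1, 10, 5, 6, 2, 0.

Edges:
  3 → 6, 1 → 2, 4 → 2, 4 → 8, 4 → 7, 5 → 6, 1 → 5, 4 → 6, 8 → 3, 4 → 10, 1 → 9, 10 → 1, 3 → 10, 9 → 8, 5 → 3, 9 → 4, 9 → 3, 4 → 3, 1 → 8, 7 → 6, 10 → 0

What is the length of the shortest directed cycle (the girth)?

For each vertex v, BFS finds the shortest path from v back to v.
The shortest such closed walk is 4 → 10 → 1 → 9 → 4, length 4.

4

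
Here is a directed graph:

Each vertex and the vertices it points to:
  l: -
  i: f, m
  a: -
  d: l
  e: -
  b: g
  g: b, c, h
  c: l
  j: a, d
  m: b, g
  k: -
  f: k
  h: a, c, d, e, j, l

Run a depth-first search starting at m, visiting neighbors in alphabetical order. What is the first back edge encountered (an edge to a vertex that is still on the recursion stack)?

DFS from m (visiting neighbors in alphabetical order); mark gray on enter, black on exit:
m gray
  b gray
    g gray
      g→b: b is gray → back edge
First back edge: g → b.

g->b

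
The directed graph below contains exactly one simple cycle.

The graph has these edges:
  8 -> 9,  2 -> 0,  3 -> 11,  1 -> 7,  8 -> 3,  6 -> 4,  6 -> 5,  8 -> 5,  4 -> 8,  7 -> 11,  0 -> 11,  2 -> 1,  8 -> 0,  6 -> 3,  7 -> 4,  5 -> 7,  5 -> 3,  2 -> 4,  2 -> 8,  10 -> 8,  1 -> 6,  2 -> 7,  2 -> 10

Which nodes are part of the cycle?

DFS with gray/black marking from 8:
8 gray
  5 gray
    7 gray
      4 gray
        4→8: 8 is gray → back edge
Back edge closes the cycle 8 → 5 → 7 → 4 → 8; its vertices are {4, 5, 7, 8}.

4, 5, 7, 8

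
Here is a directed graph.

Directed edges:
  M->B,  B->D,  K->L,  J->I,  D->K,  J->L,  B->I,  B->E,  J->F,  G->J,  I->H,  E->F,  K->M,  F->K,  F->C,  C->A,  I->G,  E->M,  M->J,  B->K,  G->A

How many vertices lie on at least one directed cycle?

A vertex is on a directed cycle iff it belongs to a strongly connected component of size ≥ 2 (or has a self-loop).
The vertices on cycles are {B, D, E, F, G, I, J, K, M} — 9 in total.

9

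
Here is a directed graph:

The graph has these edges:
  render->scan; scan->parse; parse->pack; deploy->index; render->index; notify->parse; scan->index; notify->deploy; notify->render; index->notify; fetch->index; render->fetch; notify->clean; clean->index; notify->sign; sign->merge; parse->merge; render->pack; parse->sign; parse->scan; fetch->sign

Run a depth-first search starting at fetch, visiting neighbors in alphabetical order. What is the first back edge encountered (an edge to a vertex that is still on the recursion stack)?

DFS from fetch (visiting neighbors in alphabetical order); mark gray on enter, black on exit:
fetch gray
  index gray
    notify gray
      clean gray
        clean→index: index is gray → back edge
First back edge: clean → index.

clean->index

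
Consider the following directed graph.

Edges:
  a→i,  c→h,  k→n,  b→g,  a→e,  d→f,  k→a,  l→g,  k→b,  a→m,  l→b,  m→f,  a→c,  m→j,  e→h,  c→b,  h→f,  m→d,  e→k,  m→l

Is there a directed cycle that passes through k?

Yes

k is on a cycle iff k can reach itself via ≥1 edge.
k → a → e → k — yes.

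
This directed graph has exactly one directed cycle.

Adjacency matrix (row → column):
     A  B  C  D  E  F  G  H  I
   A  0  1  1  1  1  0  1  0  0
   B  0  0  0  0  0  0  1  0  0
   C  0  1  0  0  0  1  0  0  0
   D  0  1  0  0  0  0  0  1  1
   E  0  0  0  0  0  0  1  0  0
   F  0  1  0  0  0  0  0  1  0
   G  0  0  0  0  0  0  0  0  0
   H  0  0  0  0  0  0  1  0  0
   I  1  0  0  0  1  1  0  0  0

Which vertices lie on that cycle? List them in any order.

A, D, I

DFS with gray/black marking from I:
I gray
  A gray
    C gray
      F gray
        H gray
          G gray
          G black
        H black
        B gray
          B→G: G black — skip
        B black
      F black
      C→B: B black — skip
    C black
    E gray
      E→G: G black — skip
    E black
    A→B: B black — skip
    D gray
      D→I: I is gray → back edge
Back edge closes the cycle I → A → D → I; its vertices are {A, D, I}.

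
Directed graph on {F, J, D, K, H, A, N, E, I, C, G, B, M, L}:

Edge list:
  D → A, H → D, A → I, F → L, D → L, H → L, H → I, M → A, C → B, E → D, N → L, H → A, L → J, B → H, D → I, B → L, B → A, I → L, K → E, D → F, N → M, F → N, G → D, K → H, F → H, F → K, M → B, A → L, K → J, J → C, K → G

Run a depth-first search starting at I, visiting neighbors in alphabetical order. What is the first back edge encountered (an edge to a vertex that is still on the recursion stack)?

DFS from I (visiting neighbors in alphabetical order); mark gray on enter, black on exit:
I gray
  L gray
    J gray
      C gray
        B gray
          A gray
            A→I: I is gray → back edge
First back edge: A → I.

A→I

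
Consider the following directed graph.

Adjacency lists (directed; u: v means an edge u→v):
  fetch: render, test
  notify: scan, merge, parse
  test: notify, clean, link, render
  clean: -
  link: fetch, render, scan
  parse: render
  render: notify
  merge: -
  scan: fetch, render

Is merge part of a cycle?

No

merge lies on a cycle iff there is a path from merge back to itself.
Exploring from merge, it never reaches itself; equivalently, its strongly connected component is a singleton.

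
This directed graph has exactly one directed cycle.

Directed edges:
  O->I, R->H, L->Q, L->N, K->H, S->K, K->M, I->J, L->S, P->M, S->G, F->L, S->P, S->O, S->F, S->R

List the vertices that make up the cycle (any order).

DFS with gray/black marking from S:
S gray
  G gray
  G black
  F gray
    L gray
      Q gray
      Q black
      N gray
      N black
      L→S: S is gray → back edge
Back edge closes the cycle S → F → L → S; its vertices are {F, L, S}.

F, L, S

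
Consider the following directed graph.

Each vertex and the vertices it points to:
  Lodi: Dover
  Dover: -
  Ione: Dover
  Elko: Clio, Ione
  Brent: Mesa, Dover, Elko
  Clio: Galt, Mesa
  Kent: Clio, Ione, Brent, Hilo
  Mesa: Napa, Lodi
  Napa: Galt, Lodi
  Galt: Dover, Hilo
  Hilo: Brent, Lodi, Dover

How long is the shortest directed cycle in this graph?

5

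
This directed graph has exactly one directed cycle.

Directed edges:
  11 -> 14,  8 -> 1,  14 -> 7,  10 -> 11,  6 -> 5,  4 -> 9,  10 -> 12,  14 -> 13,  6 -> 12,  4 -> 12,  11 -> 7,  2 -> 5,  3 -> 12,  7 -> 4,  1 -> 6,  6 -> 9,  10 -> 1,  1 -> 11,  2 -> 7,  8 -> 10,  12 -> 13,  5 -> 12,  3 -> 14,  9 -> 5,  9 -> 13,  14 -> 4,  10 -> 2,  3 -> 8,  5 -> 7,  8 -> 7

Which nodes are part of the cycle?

4, 5, 7, 9

DFS with gray/black marking from 7:
7 gray
  4 gray
    12 gray
      13 gray
      13 black
    12 black
    9 gray
      5 gray
        5→12: 12 black — skip
        5→7: 7 is gray → back edge
Back edge closes the cycle 7 → 4 → 9 → 5 → 7; its vertices are {4, 5, 7, 9}.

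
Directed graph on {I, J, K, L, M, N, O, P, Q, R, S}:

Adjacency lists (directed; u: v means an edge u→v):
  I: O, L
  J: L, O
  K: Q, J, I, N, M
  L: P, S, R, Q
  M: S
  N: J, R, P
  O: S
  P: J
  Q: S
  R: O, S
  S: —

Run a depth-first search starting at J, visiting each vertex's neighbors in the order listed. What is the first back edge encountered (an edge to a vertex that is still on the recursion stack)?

DFS from J (visiting each vertex's neighbors in the order listed); mark gray on enter, black on exit:
J gray
  L gray
    P gray
      P→J: J is gray → back edge
First back edge: P → J.

P->J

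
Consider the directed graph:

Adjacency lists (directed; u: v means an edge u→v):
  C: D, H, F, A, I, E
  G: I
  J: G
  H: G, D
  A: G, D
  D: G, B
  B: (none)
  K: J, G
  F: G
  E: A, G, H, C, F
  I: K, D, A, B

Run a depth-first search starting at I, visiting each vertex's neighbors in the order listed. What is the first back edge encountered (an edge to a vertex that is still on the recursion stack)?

G→I

DFS from I (visiting each vertex's neighbors in the order listed); mark gray on enter, black on exit:
I gray
  K gray
    J gray
      G gray
        G→I: I is gray → back edge
First back edge: G → I.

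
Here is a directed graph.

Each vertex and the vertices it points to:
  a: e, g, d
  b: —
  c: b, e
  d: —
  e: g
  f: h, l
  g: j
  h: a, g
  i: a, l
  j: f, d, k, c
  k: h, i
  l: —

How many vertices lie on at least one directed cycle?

9

A vertex is on a directed cycle iff it belongs to a strongly connected component of size ≥ 2 (or has a self-loop).
The vertices on cycles are {a, c, e, f, g, h, i, j, k} — 9 in total.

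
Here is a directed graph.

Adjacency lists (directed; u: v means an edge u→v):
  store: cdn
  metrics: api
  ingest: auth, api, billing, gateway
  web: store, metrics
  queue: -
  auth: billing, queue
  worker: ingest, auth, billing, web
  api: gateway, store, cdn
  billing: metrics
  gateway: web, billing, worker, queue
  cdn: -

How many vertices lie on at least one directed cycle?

8

A vertex is on a directed cycle iff it belongs to a strongly connected component of size ≥ 2 (or has a self-loop).
The vertices on cycles are {api, web, auth, ingest, worker, billing, gateway, metrics} — 8 in total.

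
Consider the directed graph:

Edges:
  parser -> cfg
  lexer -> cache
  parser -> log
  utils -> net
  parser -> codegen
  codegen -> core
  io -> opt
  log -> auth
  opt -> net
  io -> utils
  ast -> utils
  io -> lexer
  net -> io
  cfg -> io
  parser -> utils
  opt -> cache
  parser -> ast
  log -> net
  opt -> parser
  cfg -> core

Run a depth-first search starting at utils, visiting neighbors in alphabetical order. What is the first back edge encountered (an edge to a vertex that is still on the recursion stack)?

opt→net

DFS from utils (visiting neighbors in alphabetical order); mark gray on enter, black on exit:
utils gray
  net gray
    io gray
      lexer gray
        cache gray
        cache black
      lexer black
      opt gray
        opt→cache: cache black — skip
        opt→net: net is gray → back edge
First back edge: opt → net.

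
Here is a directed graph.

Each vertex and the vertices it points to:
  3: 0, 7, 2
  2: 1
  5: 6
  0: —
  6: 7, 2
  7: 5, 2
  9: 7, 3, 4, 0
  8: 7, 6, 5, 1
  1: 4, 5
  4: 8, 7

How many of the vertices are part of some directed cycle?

7

A vertex is on a directed cycle iff it belongs to a strongly connected component of size ≥ 2 (or has a self-loop).
The vertices on cycles are {1, 2, 4, 5, 6, 7, 8} — 7 in total.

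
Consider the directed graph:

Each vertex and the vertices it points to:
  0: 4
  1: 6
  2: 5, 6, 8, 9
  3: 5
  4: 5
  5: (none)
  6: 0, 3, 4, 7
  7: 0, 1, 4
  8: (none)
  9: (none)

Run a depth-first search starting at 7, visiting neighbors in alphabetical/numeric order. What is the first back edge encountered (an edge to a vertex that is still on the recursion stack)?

6→7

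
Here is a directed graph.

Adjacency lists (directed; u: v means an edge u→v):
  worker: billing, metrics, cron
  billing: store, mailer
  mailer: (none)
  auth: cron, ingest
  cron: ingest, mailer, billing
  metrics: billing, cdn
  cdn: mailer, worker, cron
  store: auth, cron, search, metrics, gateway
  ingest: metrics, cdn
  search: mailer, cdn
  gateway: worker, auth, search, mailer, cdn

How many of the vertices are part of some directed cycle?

10

A vertex is on a directed cycle iff it belongs to a strongly connected component of size ≥ 2 (or has a self-loop).
The vertices on cycles are {cdn, auth, cron, store, ingest, search, worker, billing, gateway, metrics} — 10 in total.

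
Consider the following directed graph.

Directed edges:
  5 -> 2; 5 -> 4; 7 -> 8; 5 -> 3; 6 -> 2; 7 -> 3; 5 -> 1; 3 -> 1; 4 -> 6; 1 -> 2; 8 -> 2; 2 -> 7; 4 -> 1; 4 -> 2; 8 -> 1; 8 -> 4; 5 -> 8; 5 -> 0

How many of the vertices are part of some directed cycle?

A vertex is on a directed cycle iff it belongs to a strongly connected component of size ≥ 2 (or has a self-loop).
The vertices on cycles are {1, 2, 3, 4, 6, 7, 8} — 7 in total.

7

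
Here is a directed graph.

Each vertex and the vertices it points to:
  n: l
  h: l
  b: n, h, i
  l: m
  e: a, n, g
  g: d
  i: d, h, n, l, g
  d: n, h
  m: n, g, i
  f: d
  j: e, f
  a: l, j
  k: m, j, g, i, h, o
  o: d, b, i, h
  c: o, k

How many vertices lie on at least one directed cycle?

10

A vertex is on a directed cycle iff it belongs to a strongly connected component of size ≥ 2 (or has a self-loop).
The vertices on cycles are {a, d, e, g, h, i, j, l, m, n} — 10 in total.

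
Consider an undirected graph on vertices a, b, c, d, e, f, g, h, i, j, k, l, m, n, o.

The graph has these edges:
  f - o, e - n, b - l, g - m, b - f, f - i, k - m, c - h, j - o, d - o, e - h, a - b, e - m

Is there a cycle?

No

DFS, tracking each vertex's parent; an edge to a visited non-parent vertex closes a cycle.
Start from c:
visit c (parent –)
  visit h (parent c)
    visit e (parent h)
      e–h: parent, skip
      visit n (parent e)
        n–e: parent, skip
      visit m (parent e)
        m–e: parent, skip
        visit g (parent m)
          g–m: parent, skip
        visit k (parent m)
          k–m: parent, skip
    h–c: parent, skip
visit a (parent –)
  visit b (parent a)
    visit f (parent b)
      visit i (parent f)
        i–f: parent, skip
      visit o (parent f)
        o–f: parent, skip
        visit d (parent o)
          d–o: parent, skip
        visit j (parent o)
          j–o: parent, skip
      f–b: parent, skip
    visit l (parent b)
      l–b: parent, skip
    b–a: parent, skip
No non-parent visited neighbor found — the graph is a forest.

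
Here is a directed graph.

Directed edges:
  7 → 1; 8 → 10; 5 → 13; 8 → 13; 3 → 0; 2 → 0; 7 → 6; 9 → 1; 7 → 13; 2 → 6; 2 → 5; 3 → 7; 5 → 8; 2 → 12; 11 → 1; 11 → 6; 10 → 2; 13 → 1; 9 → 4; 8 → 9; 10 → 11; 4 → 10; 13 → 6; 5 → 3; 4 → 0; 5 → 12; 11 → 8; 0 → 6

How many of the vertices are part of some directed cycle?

A vertex is on a directed cycle iff it belongs to a strongly connected component of size ≥ 2 (or has a self-loop).
The vertices on cycles are {2, 4, 5, 8, 9, 10, 11} — 7 in total.

7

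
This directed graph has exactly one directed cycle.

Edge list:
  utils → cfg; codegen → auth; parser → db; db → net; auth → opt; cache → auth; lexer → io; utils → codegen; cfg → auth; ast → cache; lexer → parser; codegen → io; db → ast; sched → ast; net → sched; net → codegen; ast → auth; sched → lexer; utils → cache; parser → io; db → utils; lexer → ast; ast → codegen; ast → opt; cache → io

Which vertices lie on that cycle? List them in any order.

db, net, lexer, sched, parser

DFS with gray/black marking from lexer:
lexer gray
  ast gray
    auth gray
      opt gray
      opt black
    auth black
    cache gray
      cache→auth: auth black — skip
      io gray
      io black
    cache black
    codegen gray
      codegen→auth: auth black — skip
      codegen→io: io black — skip
    codegen black
    ast→opt: opt black — skip
  ast black
  parser gray
    parser→io: io black — skip
    db gray
      utils gray
        utils→codegen: codegen black — skip
        utils→cache: cache black — skip
        cfg gray
          cfg→auth: auth black — skip
        cfg black
      utils black
      db→ast: ast black — skip
      net gray
        sched gray
          sched→ast: ast black — skip
          sched→lexer: lexer is gray → back edge
Back edge closes the cycle lexer → parser → db → net → sched → lexer; its vertices are {db, net, lexer, sched, parser}.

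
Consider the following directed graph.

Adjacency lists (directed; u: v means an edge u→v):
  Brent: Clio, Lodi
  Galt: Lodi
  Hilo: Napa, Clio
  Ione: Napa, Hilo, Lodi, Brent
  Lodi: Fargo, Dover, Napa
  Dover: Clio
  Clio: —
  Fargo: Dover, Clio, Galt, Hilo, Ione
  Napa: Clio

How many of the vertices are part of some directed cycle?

5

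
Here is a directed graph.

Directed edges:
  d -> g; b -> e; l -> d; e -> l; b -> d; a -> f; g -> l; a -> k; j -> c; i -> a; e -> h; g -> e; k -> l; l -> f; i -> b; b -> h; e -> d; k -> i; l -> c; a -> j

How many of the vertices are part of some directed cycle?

A vertex is on a directed cycle iff it belongs to a strongly connected component of size ≥ 2 (or has a self-loop).
The vertices on cycles are {a, d, e, g, i, k, l} — 7 in total.

7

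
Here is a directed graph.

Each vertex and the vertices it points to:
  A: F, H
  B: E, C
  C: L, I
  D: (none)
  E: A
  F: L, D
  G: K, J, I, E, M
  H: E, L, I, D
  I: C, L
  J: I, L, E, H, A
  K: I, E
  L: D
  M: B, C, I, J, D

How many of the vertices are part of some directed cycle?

5

A vertex is on a directed cycle iff it belongs to a strongly connected component of size ≥ 2 (or has a self-loop).
The vertices on cycles are {A, C, E, H, I} — 5 in total.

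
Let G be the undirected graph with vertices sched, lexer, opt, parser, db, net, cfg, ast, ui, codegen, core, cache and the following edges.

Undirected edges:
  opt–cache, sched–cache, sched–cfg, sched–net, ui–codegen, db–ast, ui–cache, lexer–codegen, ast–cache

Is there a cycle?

DFS, tracking each vertex's parent; an edge to a visited non-parent vertex closes a cycle.
Start from opt:
visit opt (parent –)
  visit cache (parent opt)
    visit ast (parent cache)
      visit db (parent ast)
        db–ast: parent, skip
      ast–cache: parent, skip
    cache–opt: parent, skip
    visit sched (parent cache)
      visit net (parent sched)
        net–sched: parent, skip
      sched–cache: parent, skip
      visit cfg (parent sched)
        cfg–sched: parent, skip
    visit ui (parent cache)
      visit codegen (parent ui)
        codegen–ui: parent, skip
        visit lexer (parent codegen)
          lexer–codegen: parent, skip
      ui–cache: parent, skip
visit parser (parent –)
visit core (parent –)
No non-parent visited neighbor found — the graph is a forest.

No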